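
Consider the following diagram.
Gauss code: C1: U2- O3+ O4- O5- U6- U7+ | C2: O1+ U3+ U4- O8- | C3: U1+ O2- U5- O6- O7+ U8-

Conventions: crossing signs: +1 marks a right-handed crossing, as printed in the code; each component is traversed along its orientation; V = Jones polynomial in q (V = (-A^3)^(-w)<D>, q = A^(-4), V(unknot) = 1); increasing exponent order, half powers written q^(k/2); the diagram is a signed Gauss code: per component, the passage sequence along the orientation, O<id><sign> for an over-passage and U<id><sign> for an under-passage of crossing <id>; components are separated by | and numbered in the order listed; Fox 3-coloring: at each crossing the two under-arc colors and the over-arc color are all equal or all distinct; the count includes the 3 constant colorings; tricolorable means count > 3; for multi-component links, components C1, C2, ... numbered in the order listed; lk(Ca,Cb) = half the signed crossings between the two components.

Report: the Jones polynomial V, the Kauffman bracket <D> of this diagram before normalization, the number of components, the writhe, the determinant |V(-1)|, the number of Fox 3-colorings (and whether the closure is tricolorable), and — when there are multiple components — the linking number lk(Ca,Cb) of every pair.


V = q^-3 + q^-2 + q^-1 + 1
<D> = A^-6 + A^-2 + A^2 + A^6 (w = -2)
3 components over 8 crossings, w = -2
lk(C1,C2): 0
lk(C1,C3) = -1
linking number lk(C2,C3) = 0
9 Fox colorings among 3^8, |V(-1)| = 0: tricolorable
why: |V(-1)| = 0: so tricolorable, since 3 divides 0


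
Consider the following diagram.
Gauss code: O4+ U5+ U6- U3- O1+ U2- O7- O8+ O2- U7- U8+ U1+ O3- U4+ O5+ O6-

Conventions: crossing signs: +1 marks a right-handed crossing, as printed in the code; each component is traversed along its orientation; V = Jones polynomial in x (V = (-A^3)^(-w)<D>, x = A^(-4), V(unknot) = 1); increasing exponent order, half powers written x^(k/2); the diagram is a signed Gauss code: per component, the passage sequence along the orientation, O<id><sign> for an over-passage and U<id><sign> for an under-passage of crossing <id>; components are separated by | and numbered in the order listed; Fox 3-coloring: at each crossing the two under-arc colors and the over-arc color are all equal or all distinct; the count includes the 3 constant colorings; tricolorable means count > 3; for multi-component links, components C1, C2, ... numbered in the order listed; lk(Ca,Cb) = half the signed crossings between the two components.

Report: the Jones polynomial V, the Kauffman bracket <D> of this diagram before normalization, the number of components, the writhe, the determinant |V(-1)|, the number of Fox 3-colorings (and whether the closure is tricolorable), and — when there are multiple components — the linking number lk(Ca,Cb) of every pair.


V(x) = 1
bracket: 1, w = 0
1 component, writhe 0, over 8 crossings
det 1, colorings 3 of 3^8 — not tricolorable
observation: w = 0 (over 8 crossings) is diagram-only; (-A^3)^(0) removes it from V


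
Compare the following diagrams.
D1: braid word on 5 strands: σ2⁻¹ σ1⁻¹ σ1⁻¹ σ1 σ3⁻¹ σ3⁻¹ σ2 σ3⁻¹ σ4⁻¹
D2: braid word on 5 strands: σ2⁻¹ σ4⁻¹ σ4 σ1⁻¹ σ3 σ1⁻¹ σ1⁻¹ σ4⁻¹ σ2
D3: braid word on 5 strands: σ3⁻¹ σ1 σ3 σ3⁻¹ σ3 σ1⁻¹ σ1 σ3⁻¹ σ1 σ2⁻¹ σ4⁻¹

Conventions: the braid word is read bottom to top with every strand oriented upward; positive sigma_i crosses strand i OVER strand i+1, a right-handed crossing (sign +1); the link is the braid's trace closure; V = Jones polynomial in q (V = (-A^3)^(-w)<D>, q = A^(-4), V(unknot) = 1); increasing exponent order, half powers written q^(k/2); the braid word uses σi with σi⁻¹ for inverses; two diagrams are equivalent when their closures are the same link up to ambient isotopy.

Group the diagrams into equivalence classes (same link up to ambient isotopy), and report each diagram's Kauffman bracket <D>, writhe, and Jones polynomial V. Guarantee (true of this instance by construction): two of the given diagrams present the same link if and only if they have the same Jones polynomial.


equivalence classes: {D1} | {D2} | {D3}
D1 (bracket A^-13 + A^-5; 9 crossings at w = -5): V = -q^(-5/2) - q^(-1/2)
D2 (bracket A^-7 + A^-3 + A - A^9; 9 crossings at w = -3): V = q^(-9/2) - q^(-5/2) - q^(-3/2) - q^(-1/2)
D3 (bracket A^-13 + A^-5; 11 crossings at w = -1): V = -q^(1/2) - q^(5/2)
key observation: 3 classes among 3 diagrams; unequal V(q) rules out equality


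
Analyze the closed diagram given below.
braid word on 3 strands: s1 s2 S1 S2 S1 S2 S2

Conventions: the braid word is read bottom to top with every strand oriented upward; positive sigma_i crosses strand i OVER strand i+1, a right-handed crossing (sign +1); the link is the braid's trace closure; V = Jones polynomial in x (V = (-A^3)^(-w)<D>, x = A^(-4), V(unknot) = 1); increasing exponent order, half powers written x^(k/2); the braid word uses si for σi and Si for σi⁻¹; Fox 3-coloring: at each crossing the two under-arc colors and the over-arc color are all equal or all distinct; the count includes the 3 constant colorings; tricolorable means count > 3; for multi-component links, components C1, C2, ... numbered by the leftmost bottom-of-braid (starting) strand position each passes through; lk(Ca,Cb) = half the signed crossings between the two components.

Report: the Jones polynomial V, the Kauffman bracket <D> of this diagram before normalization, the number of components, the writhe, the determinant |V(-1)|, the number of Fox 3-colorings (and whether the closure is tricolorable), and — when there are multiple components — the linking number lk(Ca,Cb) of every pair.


Jones polynomial: V(x) = x^(-9/2) - x^(-5/2) - x^(-3/2) - x^(-1/2)
<D> = A^-7 + A^-3 + A - A^9; writhe -3
components 2, writhe -3 (7 crossings)
linking number lk(C1,C2) = 0
3-colorings: 27 of 3^8, det 0 — tricolorable
note: every pair of the 2 components has lk = 0


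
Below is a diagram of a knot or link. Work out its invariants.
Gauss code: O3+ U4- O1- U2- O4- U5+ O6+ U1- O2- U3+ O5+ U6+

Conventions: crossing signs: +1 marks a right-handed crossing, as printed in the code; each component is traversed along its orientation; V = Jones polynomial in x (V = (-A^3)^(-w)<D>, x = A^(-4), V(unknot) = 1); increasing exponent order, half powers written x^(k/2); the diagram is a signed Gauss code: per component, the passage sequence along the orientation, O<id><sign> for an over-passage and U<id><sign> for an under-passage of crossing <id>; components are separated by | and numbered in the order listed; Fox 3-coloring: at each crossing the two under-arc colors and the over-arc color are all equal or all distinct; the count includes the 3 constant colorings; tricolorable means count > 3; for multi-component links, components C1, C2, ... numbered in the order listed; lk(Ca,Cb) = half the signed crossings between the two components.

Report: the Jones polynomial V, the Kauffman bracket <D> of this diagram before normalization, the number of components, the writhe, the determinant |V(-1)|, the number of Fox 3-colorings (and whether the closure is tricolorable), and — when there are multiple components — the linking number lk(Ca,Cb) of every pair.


Jones polynomial: V(x) = -x^-3 + 2x^-2 - 2x^-1 + 3 - 2x + 2x^2 - x^3
<D> = -A^-12 + 2A^-8 - 2A^-4 + 3 - 2A^4 + 2A^8 - A^12; writhe 0
components 1, writhe 0 (6 crossings)
3-colorings: 3 of 3^6, det 13 — not tricolorable
note: the span of V is 6, forcing >= 6 crossings in any diagram


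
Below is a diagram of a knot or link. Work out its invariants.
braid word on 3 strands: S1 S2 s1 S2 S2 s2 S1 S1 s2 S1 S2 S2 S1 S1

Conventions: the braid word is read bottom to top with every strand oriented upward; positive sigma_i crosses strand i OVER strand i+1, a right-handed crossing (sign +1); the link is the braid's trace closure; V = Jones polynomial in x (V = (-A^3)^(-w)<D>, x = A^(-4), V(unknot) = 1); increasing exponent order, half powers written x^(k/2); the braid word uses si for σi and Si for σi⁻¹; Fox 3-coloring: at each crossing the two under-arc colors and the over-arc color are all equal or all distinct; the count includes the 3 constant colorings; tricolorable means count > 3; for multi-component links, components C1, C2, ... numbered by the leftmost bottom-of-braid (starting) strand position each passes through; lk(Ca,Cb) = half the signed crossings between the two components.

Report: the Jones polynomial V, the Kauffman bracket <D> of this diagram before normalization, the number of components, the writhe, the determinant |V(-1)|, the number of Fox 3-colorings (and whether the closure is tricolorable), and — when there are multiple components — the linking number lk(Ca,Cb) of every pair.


Jones polynomial: V(x) = x^-12 - 2x^-11 + 3x^-10 - 4x^-9 + 3x^-8 - 4x^-7 + 3x^-6 - x^-5 + x^-4 + x^-3
<D> = A^-12 + A^-8 - A^-4 + 3 - 4A^4 + 3A^8 - 4A^12 + 3A^16 - 2A^20 + A^24; writhe -8
components 1, writhe -8 (14 crossings)
3-colorings: 9 of 3^14, det 21 — tricolorable
note: |V(-1)| = 21: so tricolorable, since 3 divides 21


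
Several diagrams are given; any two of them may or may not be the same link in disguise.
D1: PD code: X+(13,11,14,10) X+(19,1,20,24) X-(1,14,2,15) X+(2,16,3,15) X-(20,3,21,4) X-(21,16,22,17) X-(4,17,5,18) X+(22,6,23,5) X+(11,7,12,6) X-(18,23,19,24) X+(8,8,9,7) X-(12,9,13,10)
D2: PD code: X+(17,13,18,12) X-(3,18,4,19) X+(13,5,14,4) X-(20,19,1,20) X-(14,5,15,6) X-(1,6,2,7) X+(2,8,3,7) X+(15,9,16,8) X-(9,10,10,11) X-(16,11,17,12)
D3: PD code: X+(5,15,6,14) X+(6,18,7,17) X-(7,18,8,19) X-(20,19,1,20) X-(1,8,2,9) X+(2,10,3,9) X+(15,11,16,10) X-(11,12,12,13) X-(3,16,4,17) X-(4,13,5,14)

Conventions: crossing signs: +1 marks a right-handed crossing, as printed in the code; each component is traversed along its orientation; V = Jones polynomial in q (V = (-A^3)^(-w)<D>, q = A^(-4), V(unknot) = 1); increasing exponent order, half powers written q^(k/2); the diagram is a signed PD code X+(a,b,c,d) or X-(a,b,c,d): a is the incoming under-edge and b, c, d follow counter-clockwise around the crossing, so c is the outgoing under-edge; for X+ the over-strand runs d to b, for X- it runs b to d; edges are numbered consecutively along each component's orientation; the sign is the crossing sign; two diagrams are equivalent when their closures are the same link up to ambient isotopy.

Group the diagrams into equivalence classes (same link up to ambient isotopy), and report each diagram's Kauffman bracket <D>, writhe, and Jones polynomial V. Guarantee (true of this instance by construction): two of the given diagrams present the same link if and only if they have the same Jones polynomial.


equivalence classes: {D1, D2, D3}
D1 (bracket 1; 12 crossings at w = 0): V = 1
V(D2) = 1  [10 crossings, <D> = A^-6, w = -2]
V(D3) = 1  (w -2, c 10, <D> = A^-6)
observation: one V(q) for all 3 diagrams — one class (guaranteed)


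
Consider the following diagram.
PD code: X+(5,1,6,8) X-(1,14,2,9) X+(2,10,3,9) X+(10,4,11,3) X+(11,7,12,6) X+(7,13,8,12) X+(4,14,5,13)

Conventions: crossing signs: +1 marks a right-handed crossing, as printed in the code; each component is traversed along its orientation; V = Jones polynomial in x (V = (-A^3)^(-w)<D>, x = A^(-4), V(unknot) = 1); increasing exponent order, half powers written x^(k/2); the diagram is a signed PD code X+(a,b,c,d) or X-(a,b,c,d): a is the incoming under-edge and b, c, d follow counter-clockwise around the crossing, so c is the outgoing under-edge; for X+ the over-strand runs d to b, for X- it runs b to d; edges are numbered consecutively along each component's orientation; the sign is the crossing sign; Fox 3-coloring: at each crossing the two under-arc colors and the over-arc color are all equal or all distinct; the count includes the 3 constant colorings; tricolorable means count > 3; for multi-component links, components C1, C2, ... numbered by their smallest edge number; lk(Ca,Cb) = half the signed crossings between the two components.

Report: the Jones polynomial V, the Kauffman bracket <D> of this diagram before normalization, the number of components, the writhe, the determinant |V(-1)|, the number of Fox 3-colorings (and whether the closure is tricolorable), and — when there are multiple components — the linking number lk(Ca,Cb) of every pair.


V(x) = -x^(3/2) - x^(7/2) + x^(9/2) - x^(11/2)
bracket: A^-7 - A^-3 + A + A^9, w = +5
2 components, writhe +5, over 7 crossings
lk(C1,C2) = +2
det 4, colorings 3 of 3^7 — not tricolorable
observation: the 1 component pair carries total linking +2


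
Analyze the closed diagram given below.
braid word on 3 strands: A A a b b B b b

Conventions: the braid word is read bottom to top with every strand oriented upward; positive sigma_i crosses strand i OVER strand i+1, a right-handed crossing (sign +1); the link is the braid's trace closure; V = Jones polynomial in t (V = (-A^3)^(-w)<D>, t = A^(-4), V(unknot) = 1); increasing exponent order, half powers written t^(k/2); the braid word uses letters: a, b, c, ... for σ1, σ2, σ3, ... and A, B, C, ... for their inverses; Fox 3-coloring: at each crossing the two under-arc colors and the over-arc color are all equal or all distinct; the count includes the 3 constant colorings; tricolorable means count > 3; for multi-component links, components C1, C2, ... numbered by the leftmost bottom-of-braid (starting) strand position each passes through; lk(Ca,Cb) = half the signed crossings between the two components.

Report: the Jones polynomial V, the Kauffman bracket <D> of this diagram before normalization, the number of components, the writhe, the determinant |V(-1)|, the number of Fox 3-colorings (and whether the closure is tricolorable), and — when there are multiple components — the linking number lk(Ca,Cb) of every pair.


V(t) = t + t^3 - t^4
bracket: -A^-10 + A^-6 + A^2, w = +2
1 component, writhe +2, over 8 crossings
det 3, colorings 9 of 3^8 — tricolorable
observation: det 3 = |V(-1)|; divisible by 3, so tricolorable


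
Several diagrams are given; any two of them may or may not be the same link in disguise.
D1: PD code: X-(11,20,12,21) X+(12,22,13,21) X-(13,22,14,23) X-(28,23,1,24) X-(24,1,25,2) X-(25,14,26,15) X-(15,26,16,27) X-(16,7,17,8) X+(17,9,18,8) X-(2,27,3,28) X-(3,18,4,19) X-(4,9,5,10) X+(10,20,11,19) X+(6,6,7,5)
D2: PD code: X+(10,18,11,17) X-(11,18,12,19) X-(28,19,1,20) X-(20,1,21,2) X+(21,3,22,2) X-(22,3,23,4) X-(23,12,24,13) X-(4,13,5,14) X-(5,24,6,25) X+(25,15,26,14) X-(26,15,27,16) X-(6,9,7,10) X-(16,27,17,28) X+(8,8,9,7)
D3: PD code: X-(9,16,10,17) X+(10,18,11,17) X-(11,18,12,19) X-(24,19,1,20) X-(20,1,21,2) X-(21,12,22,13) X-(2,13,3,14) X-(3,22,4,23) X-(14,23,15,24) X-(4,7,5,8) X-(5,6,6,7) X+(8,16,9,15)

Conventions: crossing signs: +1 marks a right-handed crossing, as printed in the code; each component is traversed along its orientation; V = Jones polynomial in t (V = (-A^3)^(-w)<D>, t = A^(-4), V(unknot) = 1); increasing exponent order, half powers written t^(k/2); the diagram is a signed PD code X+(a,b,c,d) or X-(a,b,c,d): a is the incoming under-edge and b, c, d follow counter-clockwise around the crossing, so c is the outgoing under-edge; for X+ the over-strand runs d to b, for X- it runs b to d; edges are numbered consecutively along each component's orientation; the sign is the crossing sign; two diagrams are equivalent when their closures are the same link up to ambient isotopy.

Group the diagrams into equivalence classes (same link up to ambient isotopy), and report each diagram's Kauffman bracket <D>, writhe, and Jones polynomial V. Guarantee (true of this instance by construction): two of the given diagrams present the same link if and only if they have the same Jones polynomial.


grouping into links: {D1, D2, D3}
V(D1) = -t^-7 + t^-6 - t^-5 + t^-4 + t^-2  (w -6, c 14, <D> = A^-10 + A^-2 - A^2 + A^6 - A^10)
V(D2) = -t^-7 + t^-6 - t^-5 + t^-4 + t^-2  (w -6, c 14, <D> = A^-10 + A^-2 - A^2 + A^6 - A^10)
D3 (bracket A^-16 + A^-8 - A^-4 + 1 - A^4; 12 crossings at w = -8): V = -t^-7 + t^-6 - t^-5 + t^-4 + t^-2
why: one V(t) for all 3 diagrams — one class (guaranteed)


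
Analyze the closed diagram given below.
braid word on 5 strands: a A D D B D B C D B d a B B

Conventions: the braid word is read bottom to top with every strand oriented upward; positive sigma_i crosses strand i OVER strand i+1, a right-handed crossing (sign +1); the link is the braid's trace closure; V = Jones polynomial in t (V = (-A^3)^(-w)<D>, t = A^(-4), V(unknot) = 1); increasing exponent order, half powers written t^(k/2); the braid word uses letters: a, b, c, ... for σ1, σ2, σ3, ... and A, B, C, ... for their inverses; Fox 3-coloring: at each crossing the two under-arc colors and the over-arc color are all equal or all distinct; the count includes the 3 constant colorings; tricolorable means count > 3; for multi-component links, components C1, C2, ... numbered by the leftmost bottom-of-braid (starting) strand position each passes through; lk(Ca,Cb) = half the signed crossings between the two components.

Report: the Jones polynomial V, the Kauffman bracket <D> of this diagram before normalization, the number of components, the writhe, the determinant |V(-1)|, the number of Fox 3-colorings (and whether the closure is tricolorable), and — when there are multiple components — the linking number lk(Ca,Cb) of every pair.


V(t) = t^-11 - 2t^-10 + 2t^-9 - 3t^-8 + 2t^-7 - 2t^-6 + 2t^-5 + t^-3
bracket: A^-12 + 2A^-4 - 2 + 2A^4 - 3A^8 + 2A^12 - 2A^16 + A^20, w = -8
1 component, writhe -8, over 14 crossings
det 15, colorings 9 of 3^14 — tricolorable
observation: w = -8 shifts under R1 moves; the (-A^3)^(8) factor cancels that in V


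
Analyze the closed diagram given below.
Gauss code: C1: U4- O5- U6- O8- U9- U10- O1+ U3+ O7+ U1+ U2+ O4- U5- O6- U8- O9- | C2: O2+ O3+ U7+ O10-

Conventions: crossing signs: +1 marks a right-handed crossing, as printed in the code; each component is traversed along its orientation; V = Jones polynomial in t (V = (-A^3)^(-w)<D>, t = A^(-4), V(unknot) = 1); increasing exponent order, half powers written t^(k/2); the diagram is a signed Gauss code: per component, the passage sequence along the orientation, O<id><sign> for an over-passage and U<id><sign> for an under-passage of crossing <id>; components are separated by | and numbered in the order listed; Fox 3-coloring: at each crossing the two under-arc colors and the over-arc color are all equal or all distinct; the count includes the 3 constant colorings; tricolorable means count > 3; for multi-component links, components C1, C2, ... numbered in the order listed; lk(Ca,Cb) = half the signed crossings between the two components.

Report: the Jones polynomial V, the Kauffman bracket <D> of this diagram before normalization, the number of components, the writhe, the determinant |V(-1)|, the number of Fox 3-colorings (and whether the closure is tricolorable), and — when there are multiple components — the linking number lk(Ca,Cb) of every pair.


Jones polynomial: V(t) = t^(-13/2) - t^(-11/2) + 2t^(-9/2) - 2t^(-7/2) + t^(-5/2) - 2t^(-3/2) - t^(1/2)
<D> = -A^-8 - 2 + A^4 - 2A^8 + 2A^12 - A^16 + A^20; writhe -2
components 2, writhe -2 (10 crossings)
linking number lk(C1,C2) = +1
3-colorings: 3 of 3^10, det 10 — not tricolorable
note: |V(-1)| = 10: so not tricolorable, since 3 does not divide 10


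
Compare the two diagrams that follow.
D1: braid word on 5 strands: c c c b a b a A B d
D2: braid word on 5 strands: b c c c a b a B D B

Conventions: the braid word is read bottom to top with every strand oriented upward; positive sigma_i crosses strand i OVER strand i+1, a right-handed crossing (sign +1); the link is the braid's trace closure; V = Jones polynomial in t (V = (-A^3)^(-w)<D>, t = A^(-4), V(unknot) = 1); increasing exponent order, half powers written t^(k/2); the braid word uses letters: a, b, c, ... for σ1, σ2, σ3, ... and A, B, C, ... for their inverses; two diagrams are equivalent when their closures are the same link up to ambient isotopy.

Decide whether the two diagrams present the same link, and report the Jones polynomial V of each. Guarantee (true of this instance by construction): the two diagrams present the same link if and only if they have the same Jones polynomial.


same link: yes
V(D1) = t + t^3 - t^4  [10 crossings, <D> = -A^2 + A^6 + A^14, w = +6]
V(D2) = t + t^3 - t^4  (w +4, c 10, <D> = -A^-4 + 1 + A^8)
note: all 2 diagrams share one V(t), hence one class


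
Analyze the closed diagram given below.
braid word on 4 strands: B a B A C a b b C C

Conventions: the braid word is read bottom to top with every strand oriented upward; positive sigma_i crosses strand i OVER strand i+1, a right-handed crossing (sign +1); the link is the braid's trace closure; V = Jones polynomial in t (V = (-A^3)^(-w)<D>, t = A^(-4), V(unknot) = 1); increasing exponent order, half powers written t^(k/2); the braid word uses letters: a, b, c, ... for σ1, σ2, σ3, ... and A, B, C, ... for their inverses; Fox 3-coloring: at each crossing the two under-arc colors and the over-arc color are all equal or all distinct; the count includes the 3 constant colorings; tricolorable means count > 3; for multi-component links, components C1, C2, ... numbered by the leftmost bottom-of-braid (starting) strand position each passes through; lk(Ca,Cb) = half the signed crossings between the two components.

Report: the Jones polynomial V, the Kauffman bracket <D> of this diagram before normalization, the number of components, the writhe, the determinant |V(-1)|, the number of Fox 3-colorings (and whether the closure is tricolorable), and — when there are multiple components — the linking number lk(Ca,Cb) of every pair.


V = t^(-11/2) - t^(-9/2) + t^(-7/2) - 2t^(-5/2) + t^(-3/2) - 2t^(-1/2)
<D> = -2A^-4 + 1 - 2A^4 + A^8 - A^12 + A^16 (w = -2)
2 components over 10 crossings, w = -2
lk(C1,C2): 0
3 Fox colorings among 3^10, |V(-1)| = 8: not tricolorable
why: the 1 component pair carries total linking 0


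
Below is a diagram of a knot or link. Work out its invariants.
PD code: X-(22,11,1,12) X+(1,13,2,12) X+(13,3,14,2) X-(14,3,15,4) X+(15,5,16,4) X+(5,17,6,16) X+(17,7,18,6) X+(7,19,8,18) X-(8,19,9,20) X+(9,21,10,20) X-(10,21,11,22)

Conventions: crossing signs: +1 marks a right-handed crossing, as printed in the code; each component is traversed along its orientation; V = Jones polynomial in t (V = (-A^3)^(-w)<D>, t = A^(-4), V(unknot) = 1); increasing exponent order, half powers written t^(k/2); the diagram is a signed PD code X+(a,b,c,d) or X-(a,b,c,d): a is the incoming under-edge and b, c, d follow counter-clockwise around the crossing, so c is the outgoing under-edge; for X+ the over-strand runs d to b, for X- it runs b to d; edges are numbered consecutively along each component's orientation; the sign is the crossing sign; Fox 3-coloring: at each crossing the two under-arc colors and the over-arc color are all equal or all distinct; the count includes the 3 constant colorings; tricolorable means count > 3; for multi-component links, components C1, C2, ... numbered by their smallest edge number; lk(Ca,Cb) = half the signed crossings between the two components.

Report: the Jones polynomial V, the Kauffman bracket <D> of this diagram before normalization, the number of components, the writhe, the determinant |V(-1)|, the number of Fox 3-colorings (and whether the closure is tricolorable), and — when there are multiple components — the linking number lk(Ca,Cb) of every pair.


V(t) = t + t^3 - t^4
bracket: A^-7 - A^-3 - A^5, w = +3
1 component, writhe +3, over 11 crossings
det 3, colorings 9 of 3^11 — tricolorable
observation: V spans 3 powers of t: at least 3 crossings in any diagram


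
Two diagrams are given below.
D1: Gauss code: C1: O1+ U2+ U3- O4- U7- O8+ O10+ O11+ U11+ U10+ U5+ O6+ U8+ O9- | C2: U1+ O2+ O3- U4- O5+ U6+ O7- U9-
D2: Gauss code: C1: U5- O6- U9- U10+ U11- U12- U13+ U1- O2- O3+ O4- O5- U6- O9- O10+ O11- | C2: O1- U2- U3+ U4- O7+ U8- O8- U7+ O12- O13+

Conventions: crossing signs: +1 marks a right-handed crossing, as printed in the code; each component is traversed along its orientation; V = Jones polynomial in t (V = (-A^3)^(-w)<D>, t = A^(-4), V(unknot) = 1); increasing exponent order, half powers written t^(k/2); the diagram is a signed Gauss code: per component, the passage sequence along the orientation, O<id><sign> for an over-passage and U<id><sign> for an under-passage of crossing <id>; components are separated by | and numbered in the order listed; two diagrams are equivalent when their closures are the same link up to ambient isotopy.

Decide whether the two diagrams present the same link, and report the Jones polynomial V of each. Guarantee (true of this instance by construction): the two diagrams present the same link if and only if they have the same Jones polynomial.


equivalent: no
D1 (bracket -A^-5 + 2A^-1 - A^3 + 2A^7 - A^11 + A^15; 11 crossings at w = +3): V = -t^(-3/2) + t^(-1/2) - 2t^(1/2) + t^(3/2) - 2t^(5/2) + t^(7/2)
V(D2) = t^(-13/2) - t^(-11/2) + t^(-9/2) - 2t^(-7/2) - t^(-3/2)  [13 crossings, <D> = A^-9 + 2A^-1 - A^3 + A^7 - A^11, w = -5]
observation: V(t) takes 2 values over 2 diagrams, fixing the grouping


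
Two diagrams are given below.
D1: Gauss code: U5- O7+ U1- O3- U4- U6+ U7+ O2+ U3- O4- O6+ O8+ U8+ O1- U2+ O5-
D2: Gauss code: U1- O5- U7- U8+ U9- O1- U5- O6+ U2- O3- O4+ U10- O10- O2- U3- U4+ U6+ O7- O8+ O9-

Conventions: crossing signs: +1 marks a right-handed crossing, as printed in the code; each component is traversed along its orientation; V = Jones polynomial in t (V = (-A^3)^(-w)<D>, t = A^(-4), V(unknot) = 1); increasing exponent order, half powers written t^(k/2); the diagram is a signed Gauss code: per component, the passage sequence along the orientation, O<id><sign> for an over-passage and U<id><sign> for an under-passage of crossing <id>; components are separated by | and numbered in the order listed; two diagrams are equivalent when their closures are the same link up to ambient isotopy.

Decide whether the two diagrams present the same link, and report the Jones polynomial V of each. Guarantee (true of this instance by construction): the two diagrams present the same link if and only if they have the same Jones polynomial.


same link: no
V(D1) = t^-2 - t^-1 + 1 - t + t^2  [8 crossings, <D> = A^-8 - A^-4 + 1 - A^4 + A^8, w = 0]
V(D2) = -t^-4 + t^-3 + t^-1  [10 crossings, <D> = A^-8 + 1 - A^4, w = -4]
insight: V(t) takes 2 values over 2 diagrams, fixing the grouping


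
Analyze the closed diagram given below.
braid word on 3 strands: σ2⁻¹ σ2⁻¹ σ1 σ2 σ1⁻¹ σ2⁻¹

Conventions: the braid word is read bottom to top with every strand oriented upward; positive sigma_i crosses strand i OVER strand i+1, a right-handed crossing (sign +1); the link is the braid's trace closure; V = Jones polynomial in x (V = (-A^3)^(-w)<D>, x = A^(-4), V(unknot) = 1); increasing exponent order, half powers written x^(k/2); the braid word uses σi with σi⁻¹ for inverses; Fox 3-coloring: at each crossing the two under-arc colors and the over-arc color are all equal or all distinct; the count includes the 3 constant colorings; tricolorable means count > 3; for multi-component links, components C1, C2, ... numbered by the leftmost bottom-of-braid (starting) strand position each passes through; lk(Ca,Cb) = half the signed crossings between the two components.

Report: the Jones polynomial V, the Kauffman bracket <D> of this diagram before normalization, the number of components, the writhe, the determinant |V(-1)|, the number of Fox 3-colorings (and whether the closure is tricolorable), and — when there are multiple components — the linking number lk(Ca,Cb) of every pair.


V(x) = -x^-4 + x^-3 + x^-1
bracket: A^-2 + A^6 - A^10, w = -2
1 component, writhe -2, over 6 crossings
det 3, colorings 9 of 3^6 — tricolorable
observation: |V(-1)| = 3: so tricolorable, since 3 divides 3


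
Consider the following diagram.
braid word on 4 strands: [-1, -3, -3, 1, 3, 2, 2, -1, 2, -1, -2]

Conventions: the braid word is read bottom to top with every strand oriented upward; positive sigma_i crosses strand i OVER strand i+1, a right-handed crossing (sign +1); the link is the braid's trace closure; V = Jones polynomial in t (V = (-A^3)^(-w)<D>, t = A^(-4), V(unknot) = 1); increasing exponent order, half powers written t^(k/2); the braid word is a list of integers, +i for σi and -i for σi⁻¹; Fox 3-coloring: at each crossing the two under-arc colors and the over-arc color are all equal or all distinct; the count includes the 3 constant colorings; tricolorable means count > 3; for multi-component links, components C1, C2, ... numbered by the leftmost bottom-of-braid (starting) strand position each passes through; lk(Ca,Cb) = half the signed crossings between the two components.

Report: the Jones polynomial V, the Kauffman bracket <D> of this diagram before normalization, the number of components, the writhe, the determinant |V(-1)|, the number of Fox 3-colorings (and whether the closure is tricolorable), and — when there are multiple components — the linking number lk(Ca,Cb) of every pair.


V(t) = t^-2 - t^-1 + 1 - t + t^2
bracket: -A^-11 + A^-7 - A^-3 + A - A^5, w = -1
1 component, writhe -1, over 11 crossings
det 5, colorings 3 of 3^11 — not tricolorable
observation: |V(-1)| = 5: so not tricolorable, since 3 does not divide 5


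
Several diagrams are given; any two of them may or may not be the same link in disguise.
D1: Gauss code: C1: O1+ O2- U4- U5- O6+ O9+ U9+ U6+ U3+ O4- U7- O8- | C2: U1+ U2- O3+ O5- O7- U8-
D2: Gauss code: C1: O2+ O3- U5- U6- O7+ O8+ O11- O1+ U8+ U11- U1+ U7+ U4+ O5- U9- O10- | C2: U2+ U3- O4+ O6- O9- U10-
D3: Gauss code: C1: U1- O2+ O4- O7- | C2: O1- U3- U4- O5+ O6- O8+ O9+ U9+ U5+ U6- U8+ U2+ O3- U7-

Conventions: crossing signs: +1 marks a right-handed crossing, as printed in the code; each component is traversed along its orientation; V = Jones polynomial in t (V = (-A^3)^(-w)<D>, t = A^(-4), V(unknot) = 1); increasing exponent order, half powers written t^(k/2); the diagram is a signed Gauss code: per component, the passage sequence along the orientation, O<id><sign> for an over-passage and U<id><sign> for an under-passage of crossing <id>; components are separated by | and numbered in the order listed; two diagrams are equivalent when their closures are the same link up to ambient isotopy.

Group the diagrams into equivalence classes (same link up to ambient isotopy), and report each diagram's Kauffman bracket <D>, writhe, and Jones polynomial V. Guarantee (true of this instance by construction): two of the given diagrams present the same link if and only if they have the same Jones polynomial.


grouping into links: {D1, D2, D3}
V(D1) = -t^(-5/2) - t^(-1/2)  (w -1, c 9, <D> = A^-1 + A^7)
V(D2) = -t^(-5/2) - t^(-1/2)  (w -1, c 11, <D> = A^-1 + A^7)
V(D3) = -t^(-5/2) - t^(-1/2)  (w -1, c 9, <D> = A^-1 + A^7)
key observation: one V(t) for all 3 diagrams — one class (guaranteed)


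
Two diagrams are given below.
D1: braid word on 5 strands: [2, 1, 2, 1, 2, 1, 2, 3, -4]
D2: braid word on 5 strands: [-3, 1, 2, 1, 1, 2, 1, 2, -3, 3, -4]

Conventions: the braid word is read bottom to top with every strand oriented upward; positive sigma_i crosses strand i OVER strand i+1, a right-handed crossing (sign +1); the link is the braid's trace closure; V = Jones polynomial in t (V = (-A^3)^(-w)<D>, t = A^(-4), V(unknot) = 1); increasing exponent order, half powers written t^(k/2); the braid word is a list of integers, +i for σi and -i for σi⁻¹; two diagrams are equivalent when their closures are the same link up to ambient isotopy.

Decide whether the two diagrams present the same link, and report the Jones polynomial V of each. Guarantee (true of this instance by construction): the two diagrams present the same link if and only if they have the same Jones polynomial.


equivalent: yes
D1 (bracket -A^-9 + A^-5 + A^3 + A^11; 9 crossings at w = +7): V = -t^(5/2) - t^(9/2) - t^(13/2) + t^(15/2)
D2 (bracket -A^-15 + A^-11 + A^-3 + A^5; 11 crossings at w = +5): V = -t^(5/2) - t^(9/2) - t^(13/2) + t^(15/2)
key observation: D2 (11 crossings) and D1 (9) are Markov-related braid presentations


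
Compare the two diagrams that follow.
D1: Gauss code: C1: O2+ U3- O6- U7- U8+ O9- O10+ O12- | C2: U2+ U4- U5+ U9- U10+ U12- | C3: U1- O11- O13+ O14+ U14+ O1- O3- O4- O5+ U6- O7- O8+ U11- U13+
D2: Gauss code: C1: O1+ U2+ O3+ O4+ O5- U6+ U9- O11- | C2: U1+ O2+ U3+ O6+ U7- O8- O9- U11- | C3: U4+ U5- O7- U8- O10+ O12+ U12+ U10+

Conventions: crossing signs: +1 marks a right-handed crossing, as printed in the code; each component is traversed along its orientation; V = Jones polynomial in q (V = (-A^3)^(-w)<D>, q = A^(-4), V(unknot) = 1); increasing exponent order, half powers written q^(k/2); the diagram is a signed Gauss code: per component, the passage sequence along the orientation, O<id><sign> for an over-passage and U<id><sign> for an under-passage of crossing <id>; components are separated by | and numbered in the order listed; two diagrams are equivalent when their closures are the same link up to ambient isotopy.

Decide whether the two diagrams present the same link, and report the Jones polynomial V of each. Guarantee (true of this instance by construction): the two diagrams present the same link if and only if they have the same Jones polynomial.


equivalent: no
V(D1) = q^-3 + q^-2 + q^-1 + 1  (w -2, c 14, <D> = A^-6 + A^-2 + A^2 + A^6)
V(D2) = q^-2 + 2 + q^2  [12 crossings, <D> = A^-2 + 2A^6 + A^14, w = +2]
key observation: V(q) takes 2 values over 2 diagrams, fixing the grouping


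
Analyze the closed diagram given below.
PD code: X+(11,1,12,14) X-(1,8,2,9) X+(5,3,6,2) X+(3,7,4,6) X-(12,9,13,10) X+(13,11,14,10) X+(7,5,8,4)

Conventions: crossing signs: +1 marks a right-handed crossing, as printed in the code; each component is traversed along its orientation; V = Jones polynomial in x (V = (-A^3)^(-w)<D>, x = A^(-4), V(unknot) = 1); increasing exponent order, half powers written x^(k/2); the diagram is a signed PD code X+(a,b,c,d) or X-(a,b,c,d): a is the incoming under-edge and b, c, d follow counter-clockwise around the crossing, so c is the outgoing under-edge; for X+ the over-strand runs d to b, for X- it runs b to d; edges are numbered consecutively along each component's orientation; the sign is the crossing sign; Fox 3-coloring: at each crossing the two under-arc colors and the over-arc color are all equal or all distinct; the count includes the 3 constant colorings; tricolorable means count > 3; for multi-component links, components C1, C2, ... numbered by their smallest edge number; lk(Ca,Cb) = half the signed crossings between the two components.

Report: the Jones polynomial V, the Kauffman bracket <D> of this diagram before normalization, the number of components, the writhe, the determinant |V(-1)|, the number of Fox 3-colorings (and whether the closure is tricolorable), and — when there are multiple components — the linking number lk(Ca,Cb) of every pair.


Jones polynomial: V(x) = x + x^3 - x^4
<D> = A^-7 - A^-3 - A^5; writhe +3
components 1, writhe +3 (7 crossings)
3-colorings: 9 of 3^7, det 3 — tricolorable
note: V spans 3 powers of x: at least 3 crossings in any diagram


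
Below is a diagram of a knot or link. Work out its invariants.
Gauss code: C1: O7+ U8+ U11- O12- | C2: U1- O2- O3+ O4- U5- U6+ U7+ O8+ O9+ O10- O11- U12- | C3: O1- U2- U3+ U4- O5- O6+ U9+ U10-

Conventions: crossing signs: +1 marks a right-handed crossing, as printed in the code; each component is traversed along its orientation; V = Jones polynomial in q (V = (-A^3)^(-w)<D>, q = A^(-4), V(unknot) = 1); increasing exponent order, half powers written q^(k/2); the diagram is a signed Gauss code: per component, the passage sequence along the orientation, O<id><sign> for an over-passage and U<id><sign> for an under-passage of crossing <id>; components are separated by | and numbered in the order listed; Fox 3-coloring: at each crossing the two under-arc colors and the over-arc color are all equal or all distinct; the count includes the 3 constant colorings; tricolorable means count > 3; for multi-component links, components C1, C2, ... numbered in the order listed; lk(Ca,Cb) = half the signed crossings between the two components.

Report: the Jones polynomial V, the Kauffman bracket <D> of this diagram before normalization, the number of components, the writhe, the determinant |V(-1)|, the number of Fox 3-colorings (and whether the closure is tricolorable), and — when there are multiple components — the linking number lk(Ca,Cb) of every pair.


Jones polynomial: V(q) = q^-3 + q^-2 + q^-1 + 1
<D> = A^-6 + A^-2 + A^2 + A^6; writhe -2
components 3, writhe -2 (12 crossings)
linking number lk(C1,C2) = 0
lk(C1,C3): 0
lk(C2,C3) = -1
3-colorings: 9 of 3^12, det 0 — tricolorable
note: w = -2 shifts under R1 moves; the (-A^3)^(2) factor cancels that in V


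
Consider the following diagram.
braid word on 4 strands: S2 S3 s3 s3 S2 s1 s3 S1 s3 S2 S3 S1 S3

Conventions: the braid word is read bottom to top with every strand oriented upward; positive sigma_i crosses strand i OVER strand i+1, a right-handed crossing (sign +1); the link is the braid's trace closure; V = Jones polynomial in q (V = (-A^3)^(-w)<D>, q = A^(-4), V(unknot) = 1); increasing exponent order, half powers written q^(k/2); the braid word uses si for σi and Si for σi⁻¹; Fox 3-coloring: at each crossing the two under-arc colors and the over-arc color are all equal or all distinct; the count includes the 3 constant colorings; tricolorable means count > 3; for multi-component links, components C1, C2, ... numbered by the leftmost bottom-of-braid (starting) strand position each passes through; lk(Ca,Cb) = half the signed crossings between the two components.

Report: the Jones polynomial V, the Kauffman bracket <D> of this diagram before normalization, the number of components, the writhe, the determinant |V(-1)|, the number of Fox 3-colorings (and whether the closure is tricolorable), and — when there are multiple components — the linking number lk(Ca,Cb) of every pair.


V = -q^-5 + q^-4 - q^-3 + 2q^-2 - q^-1 + 2 - q
<D> = A^-13 - 2A^-9 + A^-5 - 2A^-1 + A^3 - A^7 + A^11 (w = -3)
1 component over 13 crossings, w = -3
9 Fox colorings among 3^13, |V(-1)| = 9: tricolorable
why: the span of V is 6, forcing >= 6 crossings in any diagram


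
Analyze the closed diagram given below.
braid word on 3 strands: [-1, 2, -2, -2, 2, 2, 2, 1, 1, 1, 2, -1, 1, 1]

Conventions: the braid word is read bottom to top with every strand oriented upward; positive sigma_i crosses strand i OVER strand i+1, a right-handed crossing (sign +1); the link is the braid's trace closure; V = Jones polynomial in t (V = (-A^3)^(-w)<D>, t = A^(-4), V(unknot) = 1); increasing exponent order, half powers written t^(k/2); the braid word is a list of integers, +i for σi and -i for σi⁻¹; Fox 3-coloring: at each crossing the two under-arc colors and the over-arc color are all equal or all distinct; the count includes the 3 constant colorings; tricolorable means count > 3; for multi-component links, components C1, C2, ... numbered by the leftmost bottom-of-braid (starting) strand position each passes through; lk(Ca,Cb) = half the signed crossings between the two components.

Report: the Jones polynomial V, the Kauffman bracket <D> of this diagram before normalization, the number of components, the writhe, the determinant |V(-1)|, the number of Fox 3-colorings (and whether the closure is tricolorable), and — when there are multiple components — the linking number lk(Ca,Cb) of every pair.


V = t^2 + 2t^4 - 2t^5 + t^6 - 2t^7 + t^8
<D> = A^-14 - 2A^-10 + A^-6 - 2A^-2 + 2A^2 + A^10 (w = +6)
1 component over 14 crossings, w = +6
27 Fox colorings among 3^14, |V(-1)| = 9: tricolorable
why: |V(-1)| = 9: so tricolorable, since 3 divides 9


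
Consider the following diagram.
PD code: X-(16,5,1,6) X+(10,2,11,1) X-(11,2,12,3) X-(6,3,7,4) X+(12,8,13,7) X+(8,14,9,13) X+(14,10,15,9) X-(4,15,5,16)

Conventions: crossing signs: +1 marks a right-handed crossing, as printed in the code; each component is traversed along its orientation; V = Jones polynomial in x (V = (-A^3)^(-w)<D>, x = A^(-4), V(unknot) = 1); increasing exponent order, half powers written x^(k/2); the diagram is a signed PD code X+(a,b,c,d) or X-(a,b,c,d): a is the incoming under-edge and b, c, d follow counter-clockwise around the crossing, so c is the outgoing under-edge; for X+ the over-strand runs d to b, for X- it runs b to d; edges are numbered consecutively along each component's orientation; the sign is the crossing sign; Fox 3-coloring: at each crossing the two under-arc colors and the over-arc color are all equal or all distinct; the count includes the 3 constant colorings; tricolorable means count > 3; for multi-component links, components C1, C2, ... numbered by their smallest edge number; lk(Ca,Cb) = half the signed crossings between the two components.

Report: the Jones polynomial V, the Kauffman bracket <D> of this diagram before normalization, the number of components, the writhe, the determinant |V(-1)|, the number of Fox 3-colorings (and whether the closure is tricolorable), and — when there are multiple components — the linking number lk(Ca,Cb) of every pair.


Jones polynomial: V(x) = -x^-3 + x^-2 - x^-1 + 3 - x + x^2 - x^3
<D> = -A^-12 + A^-8 - A^-4 + 3 - A^4 + A^8 - A^12; writhe 0
components 1, writhe 0 (8 crossings)
3-colorings: 27 of 3^8, det 9 — tricolorable
note: V spans 6 powers of x: at least 6 crossings in any diagram
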